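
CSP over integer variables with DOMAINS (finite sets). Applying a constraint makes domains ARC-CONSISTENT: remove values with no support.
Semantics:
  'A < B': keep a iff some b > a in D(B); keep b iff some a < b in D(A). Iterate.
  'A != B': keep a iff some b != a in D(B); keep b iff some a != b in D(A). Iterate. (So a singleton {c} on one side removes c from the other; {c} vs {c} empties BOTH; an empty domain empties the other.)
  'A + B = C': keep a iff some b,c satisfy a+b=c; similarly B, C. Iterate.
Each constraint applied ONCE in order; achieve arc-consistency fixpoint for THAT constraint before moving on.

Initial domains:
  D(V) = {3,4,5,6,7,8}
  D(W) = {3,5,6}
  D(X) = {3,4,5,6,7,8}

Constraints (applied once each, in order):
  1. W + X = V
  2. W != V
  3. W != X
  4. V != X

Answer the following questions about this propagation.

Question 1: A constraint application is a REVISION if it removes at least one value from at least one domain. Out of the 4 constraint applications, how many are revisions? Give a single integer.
Constraint 1 (W + X = V) on D(W)={3,5,6} D(X)={3,4,5,6,7,8} D(V)={3,4,5,6,7,8}: W {3,5,6}->{3,5}; X {3,4,5,6,7,8}->{3,4,5}; V {3,4,5,6,7,8}->{6,7,8} => REVISION
Constraint 2 (W != V) on D(W)={3,5} D(V)={6,7,8}: no change => not a revision
Constraint 3 (W != X) on D(W)={3,5} D(X)={3,4,5}: no change => not a revision
Constraint 4 (V != X) on D(V)={6,7,8} D(X)={3,4,5}: no change => not a revision
Total revisions = 1

Answer: 1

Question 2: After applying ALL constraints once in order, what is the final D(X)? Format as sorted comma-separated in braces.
Answer: {3,4,5}

Derivation:
Constraint 1 (W + X = V) on D(W)={3,5,6} D(X)={3,4,5,6,7,8} D(V)={3,4,5,6,7,8}: W {3,5,6}->{3,5}; X {3,4,5,6,7,8}->{3,4,5}; V {3,4,5,6,7,8}->{6,7,8}
Constraint 2 (W != V) on D(W)={3,5} D(V)={6,7,8}: no change
Constraint 3 (W != X) on D(W)={3,5} D(X)={3,4,5}: no change
Constraint 4 (V != X) on D(V)={6,7,8} D(X)={3,4,5}: no change
So after all 4 constraints: D(X) = {3,4,5}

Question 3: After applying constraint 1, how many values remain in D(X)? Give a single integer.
Constraint 1 (W + X = V) on D(W)={3,5,6} D(X)={3,4,5,6,7,8} D(V)={3,4,5,6,7,8}: W {3,5,6}->{3,5}; X {3,4,5,6,7,8}->{3,4,5}; V {3,4,5,6,7,8}->{6,7,8}
So after constraint 1: D(X)={3,4,5}, size = 3

Answer: 3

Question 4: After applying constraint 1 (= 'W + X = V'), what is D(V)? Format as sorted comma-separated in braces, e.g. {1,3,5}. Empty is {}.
Constraint 1 (W + X = V) on D(W)={3,5,6} D(X)={3,4,5,6,7,8} D(V)={3,4,5,6,7,8}: W {3,5,6}->{3,5}; X {3,4,5,6,7,8}->{3,4,5}; V {3,4,5,6,7,8}->{6,7,8}
So after constraint 1: D(V) = {6,7,8}

Answer: {6,7,8}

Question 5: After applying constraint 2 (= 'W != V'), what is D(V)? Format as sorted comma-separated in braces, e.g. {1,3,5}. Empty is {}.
Answer: {6,7,8}

Derivation:
Constraint 1 (W + X = V) on D(W)={3,5,6} D(X)={3,4,5,6,7,8} D(V)={3,4,5,6,7,8}: W {3,5,6}->{3,5}; X {3,4,5,6,7,8}->{3,4,5}; V {3,4,5,6,7,8}->{6,7,8}
Constraint 2 (W != V) on D(W)={3,5} D(V)={6,7,8}: no change
So after constraint 2: D(V) = {6,7,8}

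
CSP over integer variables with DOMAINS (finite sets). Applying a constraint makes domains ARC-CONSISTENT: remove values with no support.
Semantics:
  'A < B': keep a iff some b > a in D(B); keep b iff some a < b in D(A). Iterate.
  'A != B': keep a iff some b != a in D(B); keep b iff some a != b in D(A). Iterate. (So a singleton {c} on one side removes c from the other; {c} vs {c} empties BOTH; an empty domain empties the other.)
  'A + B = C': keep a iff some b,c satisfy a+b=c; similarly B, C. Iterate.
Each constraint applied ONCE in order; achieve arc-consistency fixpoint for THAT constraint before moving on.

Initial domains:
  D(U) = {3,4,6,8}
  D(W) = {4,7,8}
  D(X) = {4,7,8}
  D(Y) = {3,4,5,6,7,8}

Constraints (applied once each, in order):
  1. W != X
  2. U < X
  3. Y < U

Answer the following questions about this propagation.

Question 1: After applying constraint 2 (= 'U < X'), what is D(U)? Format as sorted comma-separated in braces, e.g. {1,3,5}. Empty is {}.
Answer: {3,4,6}

Derivation:
Constraint 1 (W != X) on D(W)={4,7,8} D(X)={4,7,8}: no change
Constraint 2 (U < X) on D(U)={3,4,6,8} D(X)={4,7,8}: U {3,4,6,8}->{3,4,6}
So after constraint 2: D(U) = {3,4,6}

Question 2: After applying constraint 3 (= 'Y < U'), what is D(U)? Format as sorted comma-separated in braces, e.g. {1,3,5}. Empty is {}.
Answer: {4,6}

Derivation:
Constraint 1 (W != X) on D(W)={4,7,8} D(X)={4,7,8}: no change
Constraint 2 (U < X) on D(U)={3,4,6,8} D(X)={4,7,8}: U {3,4,6,8}->{3,4,6}
Constraint 3 (Y < U) on D(Y)={3,4,5,6,7,8} D(U)={3,4,6}: Y {3,4,5,6,7,8}->{3,4,5}; U {3,4,6}->{4,6}
So after constraint 3: D(U) = {4,6}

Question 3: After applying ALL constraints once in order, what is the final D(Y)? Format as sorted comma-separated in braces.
Answer: {3,4,5}

Derivation:
Constraint 1 (W != X) on D(W)={4,7,8} D(X)={4,7,8}: no change
Constraint 2 (U < X) on D(U)={3,4,6,8} D(X)={4,7,8}: U {3,4,6,8}->{3,4,6}
Constraint 3 (Y < U) on D(Y)={3,4,5,6,7,8} D(U)={3,4,6}: Y {3,4,5,6,7,8}->{3,4,5}; U {3,4,6}->{4,6}
So after all 3 constraints: D(Y) = {3,4,5}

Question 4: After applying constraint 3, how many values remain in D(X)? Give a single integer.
Constraint 1 (W != X) on D(W)={4,7,8} D(X)={4,7,8}: no change
Constraint 2 (U < X) on D(U)={3,4,6,8} D(X)={4,7,8}: U {3,4,6,8}->{3,4,6}
Constraint 3 (Y < U) on D(Y)={3,4,5,6,7,8} D(U)={3,4,6}: Y {3,4,5,6,7,8}->{3,4,5}; U {3,4,6}->{4,6}
So after constraint 3: D(X)={4,7,8}, size = 3

Answer: 3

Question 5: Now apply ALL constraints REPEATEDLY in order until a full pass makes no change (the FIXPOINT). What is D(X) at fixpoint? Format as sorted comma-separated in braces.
pass 0 (initial): D(X)={4,7,8}
pass 1: U {3,4,6,8}->{4,6}; Y {3,4,5,6,7,8}->{3,4,5}
pass 2: X {4,7,8}->{7,8}
pass 3: no change
Fixpoint after 3 passes: D(X) = {7,8}

Answer: {7,8}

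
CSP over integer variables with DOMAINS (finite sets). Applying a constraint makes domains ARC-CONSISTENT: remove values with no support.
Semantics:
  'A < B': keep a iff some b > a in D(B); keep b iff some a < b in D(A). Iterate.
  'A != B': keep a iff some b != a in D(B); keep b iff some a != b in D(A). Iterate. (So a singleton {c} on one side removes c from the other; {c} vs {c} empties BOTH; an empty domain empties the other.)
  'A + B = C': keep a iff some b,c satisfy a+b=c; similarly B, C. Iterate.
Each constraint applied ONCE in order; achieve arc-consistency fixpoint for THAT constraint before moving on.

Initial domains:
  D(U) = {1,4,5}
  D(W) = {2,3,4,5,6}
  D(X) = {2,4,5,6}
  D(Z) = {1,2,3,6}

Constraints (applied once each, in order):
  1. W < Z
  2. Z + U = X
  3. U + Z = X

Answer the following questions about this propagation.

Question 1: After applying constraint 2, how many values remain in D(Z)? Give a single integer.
Constraint 1 (W < Z) on D(W)={2,3,4,5,6} D(Z)={1,2,3,6}: W {2,3,4,5,6}->{2,3,4,5}; Z {1,2,3,6}->{3,6}
Constraint 2 (Z + U = X) on D(Z)={3,6} D(U)={1,4,5} D(X)={2,4,5,6}: Z {3,6}->{3}; U {1,4,5}->{1}; X {2,4,5,6}->{4}
So after constraint 2: D(Z)={3}, size = 1

Answer: 1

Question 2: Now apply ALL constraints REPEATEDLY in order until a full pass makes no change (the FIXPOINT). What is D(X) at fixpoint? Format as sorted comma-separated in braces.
Answer: {4}

Derivation:
pass 0 (initial): D(X)={2,4,5,6}
pass 1: U {1,4,5}->{1}; W {2,3,4,5,6}->{2,3,4,5}; X {2,4,5,6}->{4}; Z {1,2,3,6}->{3}
pass 2: W {2,3,4,5}->{2}
pass 3: no change
Fixpoint after 3 passes: D(X) = {4}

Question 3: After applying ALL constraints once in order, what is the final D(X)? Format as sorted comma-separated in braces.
Constraint 1 (W < Z) on D(W)={2,3,4,5,6} D(Z)={1,2,3,6}: W {2,3,4,5,6}->{2,3,4,5}; Z {1,2,3,6}->{3,6}
Constraint 2 (Z + U = X) on D(Z)={3,6} D(U)={1,4,5} D(X)={2,4,5,6}: Z {3,6}->{3}; U {1,4,5}->{1}; X {2,4,5,6}->{4}
Constraint 3 (U + Z = X) on D(U)={1} D(Z)={3} D(X)={4}: no change
So after all 3 constraints: D(X) = {4}

Answer: {4}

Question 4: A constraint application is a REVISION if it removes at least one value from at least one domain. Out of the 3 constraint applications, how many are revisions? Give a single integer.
Constraint 1 (W < Z) on D(W)={2,3,4,5,6} D(Z)={1,2,3,6}: W {2,3,4,5,6}->{2,3,4,5}; Z {1,2,3,6}->{3,6} => REVISION
Constraint 2 (Z + U = X) on D(Z)={3,6} D(U)={1,4,5} D(X)={2,4,5,6}: Z {3,6}->{3}; U {1,4,5}->{1}; X {2,4,5,6}->{4} => REVISION
Constraint 3 (U + Z = X) on D(U)={1} D(Z)={3} D(X)={4}: no change => not a revision
Total revisions = 2

Answer: 2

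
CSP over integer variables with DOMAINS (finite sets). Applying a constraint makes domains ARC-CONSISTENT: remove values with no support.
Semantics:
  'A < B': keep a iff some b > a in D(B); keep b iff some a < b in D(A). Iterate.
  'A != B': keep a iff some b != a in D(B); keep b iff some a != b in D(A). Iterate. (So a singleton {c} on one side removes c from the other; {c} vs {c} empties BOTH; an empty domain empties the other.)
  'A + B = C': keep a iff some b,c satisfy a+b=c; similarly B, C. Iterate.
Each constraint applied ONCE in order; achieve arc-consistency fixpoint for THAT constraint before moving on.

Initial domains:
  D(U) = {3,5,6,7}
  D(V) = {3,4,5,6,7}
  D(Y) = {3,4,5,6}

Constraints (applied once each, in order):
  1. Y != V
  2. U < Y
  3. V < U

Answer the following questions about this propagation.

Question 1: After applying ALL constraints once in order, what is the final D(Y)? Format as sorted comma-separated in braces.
Answer: {4,5,6}

Derivation:
Constraint 1 (Y != V) on D(Y)={3,4,5,6} D(V)={3,4,5,6,7}: no change
Constraint 2 (U < Y) on D(U)={3,5,6,7} D(Y)={3,4,5,6}: U {3,5,6,7}->{3,5}; Y {3,4,5,6}->{4,5,6}
Constraint 3 (V < U) on D(V)={3,4,5,6,7} D(U)={3,5}: V {3,4,5,6,7}->{3,4}; U {3,5}->{5}
So after all 3 constraints: D(Y) = {4,5,6}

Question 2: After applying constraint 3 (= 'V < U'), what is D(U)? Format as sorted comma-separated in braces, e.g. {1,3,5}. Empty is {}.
Constraint 1 (Y != V) on D(Y)={3,4,5,6} D(V)={3,4,5,6,7}: no change
Constraint 2 (U < Y) on D(U)={3,5,6,7} D(Y)={3,4,5,6}: U {3,5,6,7}->{3,5}; Y {3,4,5,6}->{4,5,6}
Constraint 3 (V < U) on D(V)={3,4,5,6,7} D(U)={3,5}: V {3,4,5,6,7}->{3,4}; U {3,5}->{5}
So after constraint 3: D(U) = {5}

Answer: {5}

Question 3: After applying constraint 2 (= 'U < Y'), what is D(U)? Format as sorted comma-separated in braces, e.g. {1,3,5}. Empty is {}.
Answer: {3,5}

Derivation:
Constraint 1 (Y != V) on D(Y)={3,4,5,6} D(V)={3,4,5,6,7}: no change
Constraint 2 (U < Y) on D(U)={3,5,6,7} D(Y)={3,4,5,6}: U {3,5,6,7}->{3,5}; Y {3,4,5,6}->{4,5,6}
So after constraint 2: D(U) = {3,5}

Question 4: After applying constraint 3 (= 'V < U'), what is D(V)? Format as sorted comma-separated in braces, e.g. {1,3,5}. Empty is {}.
Constraint 1 (Y != V) on D(Y)={3,4,5,6} D(V)={3,4,5,6,7}: no change
Constraint 2 (U < Y) on D(U)={3,5,6,7} D(Y)={3,4,5,6}: U {3,5,6,7}->{3,5}; Y {3,4,5,6}->{4,5,6}
Constraint 3 (V < U) on D(V)={3,4,5,6,7} D(U)={3,5}: V {3,4,5,6,7}->{3,4}; U {3,5}->{5}
So after constraint 3: D(V) = {3,4}

Answer: {3,4}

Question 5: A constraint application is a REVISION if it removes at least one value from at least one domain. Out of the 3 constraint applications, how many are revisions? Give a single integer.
Answer: 2

Derivation:
Constraint 1 (Y != V) on D(Y)={3,4,5,6} D(V)={3,4,5,6,7}: no change => not a revision
Constraint 2 (U < Y) on D(U)={3,5,6,7} D(Y)={3,4,5,6}: U {3,5,6,7}->{3,5}; Y {3,4,5,6}->{4,5,6} => REVISION
Constraint 3 (V < U) on D(V)={3,4,5,6,7} D(U)={3,5}: V {3,4,5,6,7}->{3,4}; U {3,5}->{5} => REVISION
Total revisions = 2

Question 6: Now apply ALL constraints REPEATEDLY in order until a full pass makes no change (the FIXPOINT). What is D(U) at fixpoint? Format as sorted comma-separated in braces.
pass 0 (initial): D(U)={3,5,6,7}
pass 1: U {3,5,6,7}->{5}; V {3,4,5,6,7}->{3,4}; Y {3,4,5,6}->{4,5,6}
pass 2: Y {4,5,6}->{6}
pass 3: no change
Fixpoint after 3 passes: D(U) = {5}

Answer: {5}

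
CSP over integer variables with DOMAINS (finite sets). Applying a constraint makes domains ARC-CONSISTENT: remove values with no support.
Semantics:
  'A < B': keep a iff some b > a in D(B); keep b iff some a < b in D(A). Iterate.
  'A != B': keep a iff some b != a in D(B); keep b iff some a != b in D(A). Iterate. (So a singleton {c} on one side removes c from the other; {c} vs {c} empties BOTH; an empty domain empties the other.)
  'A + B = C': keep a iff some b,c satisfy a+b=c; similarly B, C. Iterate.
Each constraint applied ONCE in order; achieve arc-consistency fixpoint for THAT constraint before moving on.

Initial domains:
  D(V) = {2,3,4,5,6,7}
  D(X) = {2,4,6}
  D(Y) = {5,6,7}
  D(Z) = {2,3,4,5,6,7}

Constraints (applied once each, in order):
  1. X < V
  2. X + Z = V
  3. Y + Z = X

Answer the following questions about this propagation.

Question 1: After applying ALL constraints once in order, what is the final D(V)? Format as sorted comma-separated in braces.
Constraint 1 (X < V) on D(X)={2,4,6} D(V)={2,3,4,5,6,7}: V {2,3,4,5,6,7}->{3,4,5,6,7}
Constraint 2 (X + Z = V) on D(X)={2,4,6} D(Z)={2,3,4,5,6,7} D(V)={3,4,5,6,7}: X {2,4,6}->{2,4}; Z {2,3,4,5,6,7}->{2,3,4,5}; V {3,4,5,6,7}->{4,5,6,7}
Constraint 3 (Y + Z = X) on D(Y)={5,6,7} D(Z)={2,3,4,5} D(X)={2,4}: Y {5,6,7}->{}; Z {2,3,4,5}->{}; X {2,4}->{}
So after all 3 constraints: D(V) = {4,5,6,7}

Answer: {4,5,6,7}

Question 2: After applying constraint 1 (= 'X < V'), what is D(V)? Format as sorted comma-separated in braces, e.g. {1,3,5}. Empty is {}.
Answer: {3,4,5,6,7}

Derivation:
Constraint 1 (X < V) on D(X)={2,4,6} D(V)={2,3,4,5,6,7}: V {2,3,4,5,6,7}->{3,4,5,6,7}
So after constraint 1: D(V) = {3,4,5,6,7}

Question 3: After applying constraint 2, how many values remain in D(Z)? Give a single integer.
Constraint 1 (X < V) on D(X)={2,4,6} D(V)={2,3,4,5,6,7}: V {2,3,4,5,6,7}->{3,4,5,6,7}
Constraint 2 (X + Z = V) on D(X)={2,4,6} D(Z)={2,3,4,5,6,7} D(V)={3,4,5,6,7}: X {2,4,6}->{2,4}; Z {2,3,4,5,6,7}->{2,3,4,5}; V {3,4,5,6,7}->{4,5,6,7}
So after constraint 2: D(Z)={2,3,4,5}, size = 4

Answer: 4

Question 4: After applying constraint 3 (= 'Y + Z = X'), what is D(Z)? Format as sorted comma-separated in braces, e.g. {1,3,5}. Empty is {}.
Answer: {}

Derivation:
Constraint 1 (X < V) on D(X)={2,4,6} D(V)={2,3,4,5,6,7}: V {2,3,4,5,6,7}->{3,4,5,6,7}
Constraint 2 (X + Z = V) on D(X)={2,4,6} D(Z)={2,3,4,5,6,7} D(V)={3,4,5,6,7}: X {2,4,6}->{2,4}; Z {2,3,4,5,6,7}->{2,3,4,5}; V {3,4,5,6,7}->{4,5,6,7}
Constraint 3 (Y + Z = X) on D(Y)={5,6,7} D(Z)={2,3,4,5} D(X)={2,4}: Y {5,6,7}->{}; Z {2,3,4,5}->{}; X {2,4}->{}
So after constraint 3: D(Z) = {}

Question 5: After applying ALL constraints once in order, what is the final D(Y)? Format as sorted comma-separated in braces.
Answer: {}

Derivation:
Constraint 1 (X < V) on D(X)={2,4,6} D(V)={2,3,4,5,6,7}: V {2,3,4,5,6,7}->{3,4,5,6,7}
Constraint 2 (X + Z = V) on D(X)={2,4,6} D(Z)={2,3,4,5,6,7} D(V)={3,4,5,6,7}: X {2,4,6}->{2,4}; Z {2,3,4,5,6,7}->{2,3,4,5}; V {3,4,5,6,7}->{4,5,6,7}
Constraint 3 (Y + Z = X) on D(Y)={5,6,7} D(Z)={2,3,4,5} D(X)={2,4}: Y {5,6,7}->{}; Z {2,3,4,5}->{}; X {2,4}->{}
So after all 3 constraints: D(Y) = {}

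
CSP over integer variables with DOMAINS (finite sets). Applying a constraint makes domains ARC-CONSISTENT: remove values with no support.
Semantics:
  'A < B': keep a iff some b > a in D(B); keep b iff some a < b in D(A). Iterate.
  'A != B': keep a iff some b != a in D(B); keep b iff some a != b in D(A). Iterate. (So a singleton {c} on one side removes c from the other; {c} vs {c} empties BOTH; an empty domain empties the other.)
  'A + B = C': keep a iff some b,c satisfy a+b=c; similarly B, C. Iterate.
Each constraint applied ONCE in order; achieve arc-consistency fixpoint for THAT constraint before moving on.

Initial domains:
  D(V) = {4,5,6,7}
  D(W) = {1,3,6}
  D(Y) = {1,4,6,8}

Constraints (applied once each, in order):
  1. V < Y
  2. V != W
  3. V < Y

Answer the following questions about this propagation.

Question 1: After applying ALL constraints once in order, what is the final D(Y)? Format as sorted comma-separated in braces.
Answer: {6,8}

Derivation:
Constraint 1 (V < Y) on D(V)={4,5,6,7} D(Y)={1,4,6,8}: Y {1,4,6,8}->{6,8}
Constraint 2 (V != W) on D(V)={4,5,6,7} D(W)={1,3,6}: no change
Constraint 3 (V < Y) on D(V)={4,5,6,7} D(Y)={6,8}: no change
So after all 3 constraints: D(Y) = {6,8}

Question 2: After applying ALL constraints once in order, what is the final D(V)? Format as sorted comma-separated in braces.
Constraint 1 (V < Y) on D(V)={4,5,6,7} D(Y)={1,4,6,8}: Y {1,4,6,8}->{6,8}
Constraint 2 (V != W) on D(V)={4,5,6,7} D(W)={1,3,6}: no change
Constraint 3 (V < Y) on D(V)={4,5,6,7} D(Y)={6,8}: no change
So after all 3 constraints: D(V) = {4,5,6,7}

Answer: {4,5,6,7}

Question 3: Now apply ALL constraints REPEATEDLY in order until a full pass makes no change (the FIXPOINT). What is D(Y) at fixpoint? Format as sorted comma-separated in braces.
Answer: {6,8}

Derivation:
pass 0 (initial): D(Y)={1,4,6,8}
pass 1: Y {1,4,6,8}->{6,8}
pass 2: no change
Fixpoint after 2 passes: D(Y) = {6,8}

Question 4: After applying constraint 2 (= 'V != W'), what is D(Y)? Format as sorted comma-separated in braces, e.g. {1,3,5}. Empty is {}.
Constraint 1 (V < Y) on D(V)={4,5,6,7} D(Y)={1,4,6,8}: Y {1,4,6,8}->{6,8}
Constraint 2 (V != W) on D(V)={4,5,6,7} D(W)={1,3,6}: no change
So after constraint 2: D(Y) = {6,8}

Answer: {6,8}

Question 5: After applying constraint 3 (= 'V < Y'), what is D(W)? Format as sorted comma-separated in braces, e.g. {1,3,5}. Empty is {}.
Answer: {1,3,6}

Derivation:
Constraint 1 (V < Y) on D(V)={4,5,6,7} D(Y)={1,4,6,8}: Y {1,4,6,8}->{6,8}
Constraint 2 (V != W) on D(V)={4,5,6,7} D(W)={1,3,6}: no change
Constraint 3 (V < Y) on D(V)={4,5,6,7} D(Y)={6,8}: no change
So after constraint 3: D(W) = {1,3,6}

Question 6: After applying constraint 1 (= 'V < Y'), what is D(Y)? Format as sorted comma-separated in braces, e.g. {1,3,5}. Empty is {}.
Answer: {6,8}

Derivation:
Constraint 1 (V < Y) on D(V)={4,5,6,7} D(Y)={1,4,6,8}: Y {1,4,6,8}->{6,8}
So after constraint 1: D(Y) = {6,8}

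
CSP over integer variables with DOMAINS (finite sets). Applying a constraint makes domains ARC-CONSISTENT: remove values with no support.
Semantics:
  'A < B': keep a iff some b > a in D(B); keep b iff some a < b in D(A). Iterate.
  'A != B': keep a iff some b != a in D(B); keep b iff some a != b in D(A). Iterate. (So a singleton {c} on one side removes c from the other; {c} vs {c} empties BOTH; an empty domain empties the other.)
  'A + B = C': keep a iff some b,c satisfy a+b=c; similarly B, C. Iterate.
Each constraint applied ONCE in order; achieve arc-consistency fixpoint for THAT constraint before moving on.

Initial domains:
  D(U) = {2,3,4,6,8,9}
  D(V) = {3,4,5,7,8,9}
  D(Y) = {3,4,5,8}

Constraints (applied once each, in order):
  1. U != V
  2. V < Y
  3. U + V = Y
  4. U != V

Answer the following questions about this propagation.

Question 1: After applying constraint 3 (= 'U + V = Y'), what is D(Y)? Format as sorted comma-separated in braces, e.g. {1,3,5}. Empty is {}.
Answer: {5,8}

Derivation:
Constraint 1 (U != V) on D(U)={2,3,4,6,8,9} D(V)={3,4,5,7,8,9}: no change
Constraint 2 (V < Y) on D(V)={3,4,5,7,8,9} D(Y)={3,4,5,8}: V {3,4,5,7,8,9}->{3,4,5,7}; Y {3,4,5,8}->{4,5,8}
Constraint 3 (U + V = Y) on D(U)={2,3,4,6,8,9} D(V)={3,4,5,7} D(Y)={4,5,8}: U {2,3,4,6,8,9}->{2,3,4}; V {3,4,5,7}->{3,4,5}; Y {4,5,8}->{5,8}
So after constraint 3: D(Y) = {5,8}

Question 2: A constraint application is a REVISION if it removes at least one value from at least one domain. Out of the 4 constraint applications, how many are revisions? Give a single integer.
Answer: 2

Derivation:
Constraint 1 (U != V) on D(U)={2,3,4,6,8,9} D(V)={3,4,5,7,8,9}: no change => not a revision
Constraint 2 (V < Y) on D(V)={3,4,5,7,8,9} D(Y)={3,4,5,8}: V {3,4,5,7,8,9}->{3,4,5,7}; Y {3,4,5,8}->{4,5,8} => REVISION
Constraint 3 (U + V = Y) on D(U)={2,3,4,6,8,9} D(V)={3,4,5,7} D(Y)={4,5,8}: U {2,3,4,6,8,9}->{2,3,4}; V {3,4,5,7}->{3,4,5}; Y {4,5,8}->{5,8} => REVISION
Constraint 4 (U != V) on D(U)={2,3,4} D(V)={3,4,5}: no change => not a revision
Total revisions = 2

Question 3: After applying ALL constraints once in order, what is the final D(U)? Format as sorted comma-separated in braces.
Answer: {2,3,4}

Derivation:
Constraint 1 (U != V) on D(U)={2,3,4,6,8,9} D(V)={3,4,5,7,8,9}: no change
Constraint 2 (V < Y) on D(V)={3,4,5,7,8,9} D(Y)={3,4,5,8}: V {3,4,5,7,8,9}->{3,4,5,7}; Y {3,4,5,8}->{4,5,8}
Constraint 3 (U + V = Y) on D(U)={2,3,4,6,8,9} D(V)={3,4,5,7} D(Y)={4,5,8}: U {2,3,4,6,8,9}->{2,3,4}; V {3,4,5,7}->{3,4,5}; Y {4,5,8}->{5,8}
Constraint 4 (U != V) on D(U)={2,3,4} D(V)={3,4,5}: no change
So after all 4 constraints: D(U) = {2,3,4}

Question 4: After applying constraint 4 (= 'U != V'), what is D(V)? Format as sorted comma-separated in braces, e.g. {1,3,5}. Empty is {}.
Answer: {3,4,5}

Derivation:
Constraint 1 (U != V) on D(U)={2,3,4,6,8,9} D(V)={3,4,5,7,8,9}: no change
Constraint 2 (V < Y) on D(V)={3,4,5,7,8,9} D(Y)={3,4,5,8}: V {3,4,5,7,8,9}->{3,4,5,7}; Y {3,4,5,8}->{4,5,8}
Constraint 3 (U + V = Y) on D(U)={2,3,4,6,8,9} D(V)={3,4,5,7} D(Y)={4,5,8}: U {2,3,4,6,8,9}->{2,3,4}; V {3,4,5,7}->{3,4,5}; Y {4,5,8}->{5,8}
Constraint 4 (U != V) on D(U)={2,3,4} D(V)={3,4,5}: no change
So after constraint 4: D(V) = {3,4,5}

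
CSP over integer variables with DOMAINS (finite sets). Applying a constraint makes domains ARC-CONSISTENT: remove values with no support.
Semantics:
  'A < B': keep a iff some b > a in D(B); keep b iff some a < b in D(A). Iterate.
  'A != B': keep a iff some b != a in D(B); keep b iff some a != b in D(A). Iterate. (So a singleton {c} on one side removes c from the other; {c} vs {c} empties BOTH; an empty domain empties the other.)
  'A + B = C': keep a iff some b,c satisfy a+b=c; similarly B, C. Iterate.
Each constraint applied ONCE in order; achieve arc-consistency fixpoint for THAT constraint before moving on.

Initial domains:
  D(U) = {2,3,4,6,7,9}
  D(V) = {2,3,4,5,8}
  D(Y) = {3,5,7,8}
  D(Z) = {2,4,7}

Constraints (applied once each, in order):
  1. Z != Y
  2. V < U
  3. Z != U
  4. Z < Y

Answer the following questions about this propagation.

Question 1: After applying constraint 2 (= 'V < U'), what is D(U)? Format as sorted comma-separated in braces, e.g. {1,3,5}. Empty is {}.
Constraint 1 (Z != Y) on D(Z)={2,4,7} D(Y)={3,5,7,8}: no change
Constraint 2 (V < U) on D(V)={2,3,4,5,8} D(U)={2,3,4,6,7,9}: U {2,3,4,6,7,9}->{3,4,6,7,9}
So after constraint 2: D(U) = {3,4,6,7,9}

Answer: {3,4,6,7,9}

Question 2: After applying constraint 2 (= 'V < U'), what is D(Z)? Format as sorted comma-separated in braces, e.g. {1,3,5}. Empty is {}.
Constraint 1 (Z != Y) on D(Z)={2,4,7} D(Y)={3,5,7,8}: no change
Constraint 2 (V < U) on D(V)={2,3,4,5,8} D(U)={2,3,4,6,7,9}: U {2,3,4,6,7,9}->{3,4,6,7,9}
So after constraint 2: D(Z) = {2,4,7}

Answer: {2,4,7}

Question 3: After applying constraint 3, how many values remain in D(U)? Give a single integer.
Constraint 1 (Z != Y) on D(Z)={2,4,7} D(Y)={3,5,7,8}: no change
Constraint 2 (V < U) on D(V)={2,3,4,5,8} D(U)={2,3,4,6,7,9}: U {2,3,4,6,7,9}->{3,4,6,7,9}
Constraint 3 (Z != U) on D(Z)={2,4,7} D(U)={3,4,6,7,9}: no change
So after constraint 3: D(U)={3,4,6,7,9}, size = 5

Answer: 5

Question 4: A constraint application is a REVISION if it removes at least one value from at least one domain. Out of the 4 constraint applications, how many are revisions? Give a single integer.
Answer: 1

Derivation:
Constraint 1 (Z != Y) on D(Z)={2,4,7} D(Y)={3,5,7,8}: no change => not a revision
Constraint 2 (V < U) on D(V)={2,3,4,5,8} D(U)={2,3,4,6,7,9}: U {2,3,4,6,7,9}->{3,4,6,7,9} => REVISION
Constraint 3 (Z != U) on D(Z)={2,4,7} D(U)={3,4,6,7,9}: no change => not a revision
Constraint 4 (Z < Y) on D(Z)={2,4,7} D(Y)={3,5,7,8}: no change => not a revision
Total revisions = 1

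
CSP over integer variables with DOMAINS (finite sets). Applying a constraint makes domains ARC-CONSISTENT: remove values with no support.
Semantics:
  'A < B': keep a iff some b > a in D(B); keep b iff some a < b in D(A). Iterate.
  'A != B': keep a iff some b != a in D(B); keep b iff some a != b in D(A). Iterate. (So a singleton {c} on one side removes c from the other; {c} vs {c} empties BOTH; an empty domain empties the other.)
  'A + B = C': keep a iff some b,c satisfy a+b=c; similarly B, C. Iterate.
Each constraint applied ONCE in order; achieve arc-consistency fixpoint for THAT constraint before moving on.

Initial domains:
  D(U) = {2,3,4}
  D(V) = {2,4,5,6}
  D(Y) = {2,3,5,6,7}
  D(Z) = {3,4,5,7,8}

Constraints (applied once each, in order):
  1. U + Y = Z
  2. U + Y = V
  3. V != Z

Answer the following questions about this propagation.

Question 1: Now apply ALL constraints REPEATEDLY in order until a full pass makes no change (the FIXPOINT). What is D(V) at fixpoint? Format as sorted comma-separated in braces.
Answer: {4,5,6}

Derivation:
pass 0 (initial): D(V)={2,4,5,6}
pass 1: V {2,4,5,6}->{4,5,6}; Y {2,3,5,6,7}->{2,3}; Z {3,4,5,7,8}->{4,5,7,8}
pass 2: Z {4,5,7,8}->{4,5,7}
pass 3: no change
Fixpoint after 3 passes: D(V) = {4,5,6}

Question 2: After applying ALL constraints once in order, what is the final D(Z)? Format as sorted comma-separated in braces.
Constraint 1 (U + Y = Z) on D(U)={2,3,4} D(Y)={2,3,5,6,7} D(Z)={3,4,5,7,8}: Y {2,3,5,6,7}->{2,3,5,6}; Z {3,4,5,7,8}->{4,5,7,8}
Constraint 2 (U + Y = V) on D(U)={2,3,4} D(Y)={2,3,5,6} D(V)={2,4,5,6}: Y {2,3,5,6}->{2,3}; V {2,4,5,6}->{4,5,6}
Constraint 3 (V != Z) on D(V)={4,5,6} D(Z)={4,5,7,8}: no change
So after all 3 constraints: D(Z) = {4,5,7,8}

Answer: {4,5,7,8}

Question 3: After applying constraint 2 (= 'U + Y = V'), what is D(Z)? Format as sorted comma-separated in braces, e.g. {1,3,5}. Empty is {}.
Answer: {4,5,7,8}

Derivation:
Constraint 1 (U + Y = Z) on D(U)={2,3,4} D(Y)={2,3,5,6,7} D(Z)={3,4,5,7,8}: Y {2,3,5,6,7}->{2,3,5,6}; Z {3,4,5,7,8}->{4,5,7,8}
Constraint 2 (U + Y = V) on D(U)={2,3,4} D(Y)={2,3,5,6} D(V)={2,4,5,6}: Y {2,3,5,6}->{2,3}; V {2,4,5,6}->{4,5,6}
So after constraint 2: D(Z) = {4,5,7,8}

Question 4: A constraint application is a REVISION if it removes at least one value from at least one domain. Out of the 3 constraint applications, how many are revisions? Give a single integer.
Constraint 1 (U + Y = Z) on D(U)={2,3,4} D(Y)={2,3,5,6,7} D(Z)={3,4,5,7,8}: Y {2,3,5,6,7}->{2,3,5,6}; Z {3,4,5,7,8}->{4,5,7,8} => REVISION
Constraint 2 (U + Y = V) on D(U)={2,3,4} D(Y)={2,3,5,6} D(V)={2,4,5,6}: Y {2,3,5,6}->{2,3}; V {2,4,5,6}->{4,5,6} => REVISION
Constraint 3 (V != Z) on D(V)={4,5,6} D(Z)={4,5,7,8}: no change => not a revision
Total revisions = 2

Answer: 2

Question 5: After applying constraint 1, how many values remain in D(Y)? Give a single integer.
Answer: 4

Derivation:
Constraint 1 (U + Y = Z) on D(U)={2,3,4} D(Y)={2,3,5,6,7} D(Z)={3,4,5,7,8}: Y {2,3,5,6,7}->{2,3,5,6}; Z {3,4,5,7,8}->{4,5,7,8}
So after constraint 1: D(Y)={2,3,5,6}, size = 4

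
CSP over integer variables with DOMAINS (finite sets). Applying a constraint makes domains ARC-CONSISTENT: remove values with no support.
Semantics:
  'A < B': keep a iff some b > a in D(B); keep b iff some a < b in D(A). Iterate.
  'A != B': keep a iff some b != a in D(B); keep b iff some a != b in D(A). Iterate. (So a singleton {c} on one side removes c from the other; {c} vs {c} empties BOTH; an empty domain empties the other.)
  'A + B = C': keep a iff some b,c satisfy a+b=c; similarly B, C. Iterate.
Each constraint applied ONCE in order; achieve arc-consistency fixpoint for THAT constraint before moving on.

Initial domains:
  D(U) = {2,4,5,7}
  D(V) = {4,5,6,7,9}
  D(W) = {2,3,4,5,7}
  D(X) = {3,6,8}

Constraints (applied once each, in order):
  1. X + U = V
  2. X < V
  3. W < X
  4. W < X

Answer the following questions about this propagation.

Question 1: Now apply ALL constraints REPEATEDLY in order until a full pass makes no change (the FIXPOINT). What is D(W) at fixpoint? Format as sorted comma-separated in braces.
Answer: {2}

Derivation:
pass 0 (initial): D(W)={2,3,4,5,7}
pass 1: U {2,4,5,7}->{2,4}; V {4,5,6,7,9}->{5,7}; W {2,3,4,5,7}->{2}; X {3,6,8}->{3}
pass 2: no change
Fixpoint after 2 passes: D(W) = {2}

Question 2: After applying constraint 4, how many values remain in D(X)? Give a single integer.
Answer: 1

Derivation:
Constraint 1 (X + U = V) on D(X)={3,6,8} D(U)={2,4,5,7} D(V)={4,5,6,7,9}: X {3,6,8}->{3}; U {2,4,5,7}->{2,4}; V {4,5,6,7,9}->{5,7}
Constraint 2 (X < V) on D(X)={3} D(V)={5,7}: no change
Constraint 3 (W < X) on D(W)={2,3,4,5,7} D(X)={3}: W {2,3,4,5,7}->{2}
Constraint 4 (W < X) on D(W)={2} D(X)={3}: no change
So after constraint 4: D(X)={3}, size = 1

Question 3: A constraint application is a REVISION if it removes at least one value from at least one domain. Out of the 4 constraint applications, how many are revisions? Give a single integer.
Answer: 2

Derivation:
Constraint 1 (X + U = V) on D(X)={3,6,8} D(U)={2,4,5,7} D(V)={4,5,6,7,9}: X {3,6,8}->{3}; U {2,4,5,7}->{2,4}; V {4,5,6,7,9}->{5,7} => REVISION
Constraint 2 (X < V) on D(X)={3} D(V)={5,7}: no change => not a revision
Constraint 3 (W < X) on D(W)={2,3,4,5,7} D(X)={3}: W {2,3,4,5,7}->{2} => REVISION
Constraint 4 (W < X) on D(W)={2} D(X)={3}: no change => not a revision
Total revisions = 2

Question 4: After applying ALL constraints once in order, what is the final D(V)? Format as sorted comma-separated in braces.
Constraint 1 (X + U = V) on D(X)={3,6,8} D(U)={2,4,5,7} D(V)={4,5,6,7,9}: X {3,6,8}->{3}; U {2,4,5,7}->{2,4}; V {4,5,6,7,9}->{5,7}
Constraint 2 (X < V) on D(X)={3} D(V)={5,7}: no change
Constraint 3 (W < X) on D(W)={2,3,4,5,7} D(X)={3}: W {2,3,4,5,7}->{2}
Constraint 4 (W < X) on D(W)={2} D(X)={3}: no change
So after all 4 constraints: D(V) = {5,7}

Answer: {5,7}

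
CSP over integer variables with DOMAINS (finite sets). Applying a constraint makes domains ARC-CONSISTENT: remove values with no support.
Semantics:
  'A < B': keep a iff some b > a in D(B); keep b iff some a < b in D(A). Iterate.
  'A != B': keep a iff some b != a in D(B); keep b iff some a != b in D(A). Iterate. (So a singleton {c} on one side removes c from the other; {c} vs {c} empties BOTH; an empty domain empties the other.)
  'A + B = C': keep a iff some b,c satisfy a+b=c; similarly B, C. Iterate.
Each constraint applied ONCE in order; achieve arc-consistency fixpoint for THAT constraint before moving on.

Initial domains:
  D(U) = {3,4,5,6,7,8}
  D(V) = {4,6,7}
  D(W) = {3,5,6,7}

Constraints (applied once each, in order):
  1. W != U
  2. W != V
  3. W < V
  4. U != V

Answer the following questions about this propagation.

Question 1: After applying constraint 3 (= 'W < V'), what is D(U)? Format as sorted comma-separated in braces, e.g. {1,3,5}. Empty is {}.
Constraint 1 (W != U) on D(W)={3,5,6,7} D(U)={3,4,5,6,7,8}: no change
Constraint 2 (W != V) on D(W)={3,5,6,7} D(V)={4,6,7}: no change
Constraint 3 (W < V) on D(W)={3,5,6,7} D(V)={4,6,7}: W {3,5,6,7}->{3,5,6}
So after constraint 3: D(U) = {3,4,5,6,7,8}

Answer: {3,4,5,6,7,8}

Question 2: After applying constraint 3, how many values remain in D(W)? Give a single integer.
Constraint 1 (W != U) on D(W)={3,5,6,7} D(U)={3,4,5,6,7,8}: no change
Constraint 2 (W != V) on D(W)={3,5,6,7} D(V)={4,6,7}: no change
Constraint 3 (W < V) on D(W)={3,5,6,7} D(V)={4,6,7}: W {3,5,6,7}->{3,5,6}
So after constraint 3: D(W)={3,5,6}, size = 3

Answer: 3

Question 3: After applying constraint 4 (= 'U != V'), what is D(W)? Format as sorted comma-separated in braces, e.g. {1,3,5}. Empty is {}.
Constraint 1 (W != U) on D(W)={3,5,6,7} D(U)={3,4,5,6,7,8}: no change
Constraint 2 (W != V) on D(W)={3,5,6,7} D(V)={4,6,7}: no change
Constraint 3 (W < V) on D(W)={3,5,6,7} D(V)={4,6,7}: W {3,5,6,7}->{3,5,6}
Constraint 4 (U != V) on D(U)={3,4,5,6,7,8} D(V)={4,6,7}: no change
So after constraint 4: D(W) = {3,5,6}

Answer: {3,5,6}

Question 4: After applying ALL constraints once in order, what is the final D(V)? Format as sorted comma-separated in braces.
Constraint 1 (W != U) on D(W)={3,5,6,7} D(U)={3,4,5,6,7,8}: no change
Constraint 2 (W != V) on D(W)={3,5,6,7} D(V)={4,6,7}: no change
Constraint 3 (W < V) on D(W)={3,5,6,7} D(V)={4,6,7}: W {3,5,6,7}->{3,5,6}
Constraint 4 (U != V) on D(U)={3,4,5,6,7,8} D(V)={4,6,7}: no change
So after all 4 constraints: D(V) = {4,6,7}

Answer: {4,6,7}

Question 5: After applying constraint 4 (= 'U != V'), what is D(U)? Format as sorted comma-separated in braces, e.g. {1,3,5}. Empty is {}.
Constraint 1 (W != U) on D(W)={3,5,6,7} D(U)={3,4,5,6,7,8}: no change
Constraint 2 (W != V) on D(W)={3,5,6,7} D(V)={4,6,7}: no change
Constraint 3 (W < V) on D(W)={3,5,6,7} D(V)={4,6,7}: W {3,5,6,7}->{3,5,6}
Constraint 4 (U != V) on D(U)={3,4,5,6,7,8} D(V)={4,6,7}: no change
So after constraint 4: D(U) = {3,4,5,6,7,8}

Answer: {3,4,5,6,7,8}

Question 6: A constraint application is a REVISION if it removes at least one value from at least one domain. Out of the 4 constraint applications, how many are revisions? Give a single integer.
Answer: 1

Derivation:
Constraint 1 (W != U) on D(W)={3,5,6,7} D(U)={3,4,5,6,7,8}: no change => not a revision
Constraint 2 (W != V) on D(W)={3,5,6,7} D(V)={4,6,7}: no change => not a revision
Constraint 3 (W < V) on D(W)={3,5,6,7} D(V)={4,6,7}: W {3,5,6,7}->{3,5,6} => REVISION
Constraint 4 (U != V) on D(U)={3,4,5,6,7,8} D(V)={4,6,7}: no change => not a revision
Total revisions = 1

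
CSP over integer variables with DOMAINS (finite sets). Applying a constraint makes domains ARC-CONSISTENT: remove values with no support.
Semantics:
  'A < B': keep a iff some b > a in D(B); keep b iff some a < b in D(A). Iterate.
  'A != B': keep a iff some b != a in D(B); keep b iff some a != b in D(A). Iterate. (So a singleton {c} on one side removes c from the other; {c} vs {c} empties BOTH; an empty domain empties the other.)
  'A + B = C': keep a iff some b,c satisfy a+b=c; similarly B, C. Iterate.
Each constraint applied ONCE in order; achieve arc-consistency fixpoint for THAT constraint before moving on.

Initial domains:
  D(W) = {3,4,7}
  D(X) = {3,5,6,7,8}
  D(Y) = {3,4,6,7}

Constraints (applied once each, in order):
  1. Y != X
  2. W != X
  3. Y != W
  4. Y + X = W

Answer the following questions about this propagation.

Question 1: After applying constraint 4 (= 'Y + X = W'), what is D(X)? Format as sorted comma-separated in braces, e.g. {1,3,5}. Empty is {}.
Answer: {3}

Derivation:
Constraint 1 (Y != X) on D(Y)={3,4,6,7} D(X)={3,5,6,7,8}: no change
Constraint 2 (W != X) on D(W)={3,4,7} D(X)={3,5,6,7,8}: no change
Constraint 3 (Y != W) on D(Y)={3,4,6,7} D(W)={3,4,7}: no change
Constraint 4 (Y + X = W) on D(Y)={3,4,6,7} D(X)={3,5,6,7,8} D(W)={3,4,7}: Y {3,4,6,7}->{4}; X {3,5,6,7,8}->{3}; W {3,4,7}->{7}
So after constraint 4: D(X) = {3}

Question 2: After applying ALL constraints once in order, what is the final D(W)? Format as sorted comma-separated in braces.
Answer: {7}

Derivation:
Constraint 1 (Y != X) on D(Y)={3,4,6,7} D(X)={3,5,6,7,8}: no change
Constraint 2 (W != X) on D(W)={3,4,7} D(X)={3,5,6,7,8}: no change
Constraint 3 (Y != W) on D(Y)={3,4,6,7} D(W)={3,4,7}: no change
Constraint 4 (Y + X = W) on D(Y)={3,4,6,7} D(X)={3,5,6,7,8} D(W)={3,4,7}: Y {3,4,6,7}->{4}; X {3,5,6,7,8}->{3}; W {3,4,7}->{7}
So after all 4 constraints: D(W) = {7}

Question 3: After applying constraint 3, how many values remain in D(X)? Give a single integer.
Answer: 5

Derivation:
Constraint 1 (Y != X) on D(Y)={3,4,6,7} D(X)={3,5,6,7,8}: no change
Constraint 2 (W != X) on D(W)={3,4,7} D(X)={3,5,6,7,8}: no change
Constraint 3 (Y != W) on D(Y)={3,4,6,7} D(W)={3,4,7}: no change
So after constraint 3: D(X)={3,5,6,7,8}, size = 5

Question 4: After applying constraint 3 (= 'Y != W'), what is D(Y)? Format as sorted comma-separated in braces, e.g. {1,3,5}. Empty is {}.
Answer: {3,4,6,7}

Derivation:
Constraint 1 (Y != X) on D(Y)={3,4,6,7} D(X)={3,5,6,7,8}: no change
Constraint 2 (W != X) on D(W)={3,4,7} D(X)={3,5,6,7,8}: no change
Constraint 3 (Y != W) on D(Y)={3,4,6,7} D(W)={3,4,7}: no change
So after constraint 3: D(Y) = {3,4,6,7}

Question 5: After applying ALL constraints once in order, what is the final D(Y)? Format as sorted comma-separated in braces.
Constraint 1 (Y != X) on D(Y)={3,4,6,7} D(X)={3,5,6,7,8}: no change
Constraint 2 (W != X) on D(W)={3,4,7} D(X)={3,5,6,7,8}: no change
Constraint 3 (Y != W) on D(Y)={3,4,6,7} D(W)={3,4,7}: no change
Constraint 4 (Y + X = W) on D(Y)={3,4,6,7} D(X)={3,5,6,7,8} D(W)={3,4,7}: Y {3,4,6,7}->{4}; X {3,5,6,7,8}->{3}; W {3,4,7}->{7}
So after all 4 constraints: D(Y) = {4}

Answer: {4}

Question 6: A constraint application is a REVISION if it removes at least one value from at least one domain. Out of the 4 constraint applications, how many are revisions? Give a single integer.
Constraint 1 (Y != X) on D(Y)={3,4,6,7} D(X)={3,5,6,7,8}: no change => not a revision
Constraint 2 (W != X) on D(W)={3,4,7} D(X)={3,5,6,7,8}: no change => not a revision
Constraint 3 (Y != W) on D(Y)={3,4,6,7} D(W)={3,4,7}: no change => not a revision
Constraint 4 (Y + X = W) on D(Y)={3,4,6,7} D(X)={3,5,6,7,8} D(W)={3,4,7}: Y {3,4,6,7}->{4}; X {3,5,6,7,8}->{3}; W {3,4,7}->{7} => REVISION
Total revisions = 1

Answer: 1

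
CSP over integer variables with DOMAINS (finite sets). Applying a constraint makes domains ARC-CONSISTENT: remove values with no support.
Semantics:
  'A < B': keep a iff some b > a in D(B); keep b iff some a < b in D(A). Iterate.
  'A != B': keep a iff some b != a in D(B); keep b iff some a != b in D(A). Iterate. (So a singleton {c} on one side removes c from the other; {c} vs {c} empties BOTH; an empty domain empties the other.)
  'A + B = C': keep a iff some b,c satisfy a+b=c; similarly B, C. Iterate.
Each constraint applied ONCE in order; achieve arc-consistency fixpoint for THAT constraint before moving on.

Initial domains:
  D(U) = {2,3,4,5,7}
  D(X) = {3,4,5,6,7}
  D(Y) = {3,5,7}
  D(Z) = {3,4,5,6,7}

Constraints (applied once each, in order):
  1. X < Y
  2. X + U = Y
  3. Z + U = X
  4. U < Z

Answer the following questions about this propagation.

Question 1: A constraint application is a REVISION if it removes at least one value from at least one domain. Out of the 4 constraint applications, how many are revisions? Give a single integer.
Constraint 1 (X < Y) on D(X)={3,4,5,6,7} D(Y)={3,5,7}: X {3,4,5,6,7}->{3,4,5,6}; Y {3,5,7}->{5,7} => REVISION
Constraint 2 (X + U = Y) on D(X)={3,4,5,6} D(U)={2,3,4,5,7} D(Y)={5,7}: X {3,4,5,6}->{3,4,5}; U {2,3,4,5,7}->{2,3,4} => REVISION
Constraint 3 (Z + U = X) on D(Z)={3,4,5,6,7} D(U)={2,3,4} D(X)={3,4,5}: Z {3,4,5,6,7}->{3}; U {2,3,4}->{2}; X {3,4,5}->{5} => REVISION
Constraint 4 (U < Z) on D(U)={2} D(Z)={3}: no change => not a revision
Total revisions = 3

Answer: 3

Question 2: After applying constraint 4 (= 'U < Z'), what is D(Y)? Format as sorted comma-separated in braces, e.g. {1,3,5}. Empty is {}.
Answer: {5,7}

Derivation:
Constraint 1 (X < Y) on D(X)={3,4,5,6,7} D(Y)={3,5,7}: X {3,4,5,6,7}->{3,4,5,6}; Y {3,5,7}->{5,7}
Constraint 2 (X + U = Y) on D(X)={3,4,5,6} D(U)={2,3,4,5,7} D(Y)={5,7}: X {3,4,5,6}->{3,4,5}; U {2,3,4,5,7}->{2,3,4}
Constraint 3 (Z + U = X) on D(Z)={3,4,5,6,7} D(U)={2,3,4} D(X)={3,4,5}: Z {3,4,5,6,7}->{3}; U {2,3,4}->{2}; X {3,4,5}->{5}
Constraint 4 (U < Z) on D(U)={2} D(Z)={3}: no change
So after constraint 4: D(Y) = {5,7}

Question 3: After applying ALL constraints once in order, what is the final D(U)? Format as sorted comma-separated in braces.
Answer: {2}

Derivation:
Constraint 1 (X < Y) on D(X)={3,4,5,6,7} D(Y)={3,5,7}: X {3,4,5,6,7}->{3,4,5,6}; Y {3,5,7}->{5,7}
Constraint 2 (X + U = Y) on D(X)={3,4,5,6} D(U)={2,3,4,5,7} D(Y)={5,7}: X {3,4,5,6}->{3,4,5}; U {2,3,4,5,7}->{2,3,4}
Constraint 3 (Z + U = X) on D(Z)={3,4,5,6,7} D(U)={2,3,4} D(X)={3,4,5}: Z {3,4,5,6,7}->{3}; U {2,3,4}->{2}; X {3,4,5}->{5}
Constraint 4 (U < Z) on D(U)={2} D(Z)={3}: no change
So after all 4 constraints: D(U) = {2}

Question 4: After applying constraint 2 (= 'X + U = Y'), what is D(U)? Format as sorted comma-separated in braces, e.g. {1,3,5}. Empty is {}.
Constraint 1 (X < Y) on D(X)={3,4,5,6,7} D(Y)={3,5,7}: X {3,4,5,6,7}->{3,4,5,6}; Y {3,5,7}->{5,7}
Constraint 2 (X + U = Y) on D(X)={3,4,5,6} D(U)={2,3,4,5,7} D(Y)={5,7}: X {3,4,5,6}->{3,4,5}; U {2,3,4,5,7}->{2,3,4}
So after constraint 2: D(U) = {2,3,4}

Answer: {2,3,4}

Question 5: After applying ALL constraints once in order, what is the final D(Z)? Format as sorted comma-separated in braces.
Constraint 1 (X < Y) on D(X)={3,4,5,6,7} D(Y)={3,5,7}: X {3,4,5,6,7}->{3,4,5,6}; Y {3,5,7}->{5,7}
Constraint 2 (X + U = Y) on D(X)={3,4,5,6} D(U)={2,3,4,5,7} D(Y)={5,7}: X {3,4,5,6}->{3,4,5}; U {2,3,4,5,7}->{2,3,4}
Constraint 3 (Z + U = X) on D(Z)={3,4,5,6,7} D(U)={2,3,4} D(X)={3,4,5}: Z {3,4,5,6,7}->{3}; U {2,3,4}->{2}; X {3,4,5}->{5}
Constraint 4 (U < Z) on D(U)={2} D(Z)={3}: no change
So after all 4 constraints: D(Z) = {3}

Answer: {3}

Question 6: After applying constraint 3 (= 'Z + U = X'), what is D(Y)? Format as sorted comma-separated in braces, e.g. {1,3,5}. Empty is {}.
Constraint 1 (X < Y) on D(X)={3,4,5,6,7} D(Y)={3,5,7}: X {3,4,5,6,7}->{3,4,5,6}; Y {3,5,7}->{5,7}
Constraint 2 (X + U = Y) on D(X)={3,4,5,6} D(U)={2,3,4,5,7} D(Y)={5,7}: X {3,4,5,6}->{3,4,5}; U {2,3,4,5,7}->{2,3,4}
Constraint 3 (Z + U = X) on D(Z)={3,4,5,6,7} D(U)={2,3,4} D(X)={3,4,5}: Z {3,4,5,6,7}->{3}; U {2,3,4}->{2}; X {3,4,5}->{5}
So after constraint 3: D(Y) = {5,7}

Answer: {5,7}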